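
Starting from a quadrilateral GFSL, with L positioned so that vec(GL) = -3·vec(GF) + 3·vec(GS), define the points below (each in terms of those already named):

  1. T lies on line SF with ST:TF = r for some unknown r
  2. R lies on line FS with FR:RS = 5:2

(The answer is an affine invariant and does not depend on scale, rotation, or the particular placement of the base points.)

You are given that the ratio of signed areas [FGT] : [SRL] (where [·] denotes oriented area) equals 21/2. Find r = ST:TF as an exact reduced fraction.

r = -2/3

Work in coordinates with G = (0, 0), F = (1, 0), S = (0, 1), L = (-3, 3).
1. With ST:TF = r, write λ = r/(r+1) so T = S + λ·(F−S); T is affine-linear in λ
2. R lies on line FS with FR:RS = 5:2 ⇒ R = (2/7, 5/7)
Every point depending on T is an affine combination of T and λ-independent points, so each such coordinate is linear in λ; the λ² term in each signed area is a multiple of (F−S)×(F−S) = 0, so 2·[FGT] and 2·[SRL] are each linear in λ. Evaluating at λ=0 and λ=1:
  2·[FGT] = λ − 1,   2·[SRL] = -2/7
So [FGT]:[SRL] = (λ − 1) / (-2/7). Setting this equal to 21/2:
  λ − 1 = 21/2·(-2/7)  ⇒  λ = -2
Then r = λ/(1−λ) = (-2)/(3) = -2/3. Check: with r = -2/3, T = (-2, 3) and [FGT]:[SRL] = 21/2 as required.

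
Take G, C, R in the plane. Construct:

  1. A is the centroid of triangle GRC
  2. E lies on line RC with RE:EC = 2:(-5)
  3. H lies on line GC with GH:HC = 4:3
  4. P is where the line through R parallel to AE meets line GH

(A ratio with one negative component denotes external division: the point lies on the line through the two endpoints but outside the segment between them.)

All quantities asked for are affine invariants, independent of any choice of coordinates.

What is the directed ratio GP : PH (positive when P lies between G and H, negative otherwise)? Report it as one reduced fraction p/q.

Set G = (0, 0), C = (1, 0), R = (0, 1); any affine frame gives the same invariant.
1. A is the centroid of triangle GRC ⇒ A = (1/3, 1/3)
2. E lies on line RC with RE:EC = 2:(-5) ⇒ E = (-2/3, 5/3)
3. H lies on line GC with GH:HC = 4:3 ⇒ H = (4/7, 0)
4. P is where the line through R parallel to AE meets line GH ⇒ P = (3/4, 0)
P = G + t·(H−G) with t = 21/16, so GP:PH = t:(1−t) = 21/16:-5/16

GP:PH = -21/5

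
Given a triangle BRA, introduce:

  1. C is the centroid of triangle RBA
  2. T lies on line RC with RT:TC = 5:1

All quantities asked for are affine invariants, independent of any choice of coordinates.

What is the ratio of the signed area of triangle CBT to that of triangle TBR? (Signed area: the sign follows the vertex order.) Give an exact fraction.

Choose coordinates B = (0, 0), R = (1, 0), A = (0, 1).
1. C is the centroid of triangle RBA ⇒ C = (1/3, 1/3)
2. T lies on line RC with RT:TC = 5:1 ⇒ T = (4/9, 5/18)
2·[CBT] = 1/18, 2·[TBR] = 5/18
[CBT]:[TBR] = 1/18:5/18 = 1/5

[CBT]:[TBR] = 1/5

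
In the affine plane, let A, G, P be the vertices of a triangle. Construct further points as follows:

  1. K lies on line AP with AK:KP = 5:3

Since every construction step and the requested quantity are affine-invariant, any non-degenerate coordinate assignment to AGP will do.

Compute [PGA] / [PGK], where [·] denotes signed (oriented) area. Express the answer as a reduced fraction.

[PGA]:[PGK] = 8/3

Set A = (0, 0), G = (1, 0), P = (0, 1); any affine frame gives the same invariant.
1. K lies on line AP with AK:KP = 5:3 ⇒ K = (0, 5/8)
2·[PGA] = -1, 2·[PGK] = -3/8
[PGA]:[PGK] = -1:-3/8 = 8/3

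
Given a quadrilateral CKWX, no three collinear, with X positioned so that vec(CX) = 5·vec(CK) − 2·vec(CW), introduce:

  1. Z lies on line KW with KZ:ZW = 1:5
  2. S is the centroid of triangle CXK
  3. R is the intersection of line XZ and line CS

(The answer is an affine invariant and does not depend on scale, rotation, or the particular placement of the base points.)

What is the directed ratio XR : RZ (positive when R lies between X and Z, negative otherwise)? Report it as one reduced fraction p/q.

Assign C = (0, 0), K = (1, 0), W = (0, 1), X = (5, -2) — the answer is frame-independent, so this choice is without loss of generality.
1. Z lies on line KW with KZ:ZW = 1:5 ⇒ Z = (5/6, 1/6)
2. S is the centroid of triangle CXK ⇒ S = (2, -2/3)
3. R is the intersection of line XZ and line CS ⇒ R = (45/14, -15/14)
R = X + t·(Z−X) with t = 3/7, so XR:RZ = t:(1−t) = 3/7:4/7

XR:RZ = 3/4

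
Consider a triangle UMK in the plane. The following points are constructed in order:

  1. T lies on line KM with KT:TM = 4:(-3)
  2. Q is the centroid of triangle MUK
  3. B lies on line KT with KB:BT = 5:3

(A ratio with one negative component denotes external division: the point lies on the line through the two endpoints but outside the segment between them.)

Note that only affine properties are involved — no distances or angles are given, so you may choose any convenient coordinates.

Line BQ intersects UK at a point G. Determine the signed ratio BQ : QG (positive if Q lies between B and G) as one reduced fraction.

BQ:QG = 13/2

Work in coordinates with U = (0, 0), M = (1, 0), K = (0, 1).
1. T lies on line KM with KT:TM = 4:(-3) ⇒ T = (4, -3)
2. Q is the centroid of triangle MUK ⇒ Q = (1/3, 1/3)
3. B lies on line KT with KB:BT = 5:3 ⇒ B = (5/2, -3/2)
line BQ meets UK at G = (0, 8/13)
Q = B + t·(G−B) with t = 13/15, so BQ:QG = 13/15:2/15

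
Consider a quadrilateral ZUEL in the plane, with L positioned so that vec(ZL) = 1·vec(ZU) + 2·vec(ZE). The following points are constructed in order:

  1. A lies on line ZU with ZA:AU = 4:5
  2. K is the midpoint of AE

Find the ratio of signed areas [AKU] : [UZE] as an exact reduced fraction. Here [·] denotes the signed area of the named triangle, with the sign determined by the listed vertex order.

Set Z = (0, 0), U = (1, 0), E = (0, 1), L = (1, 2); any affine frame gives the same invariant.
1. A lies on line ZU with ZA:AU = 4:5 ⇒ A = (4/9, 0)
2. K is the midpoint of AE ⇒ K = (2/9, 1/2)
2·[AKU] = -5/18, 2·[UZE] = -1
[AKU]:[UZE] = -5/18:-1 = 5/18

[AKU]:[UZE] = 5/18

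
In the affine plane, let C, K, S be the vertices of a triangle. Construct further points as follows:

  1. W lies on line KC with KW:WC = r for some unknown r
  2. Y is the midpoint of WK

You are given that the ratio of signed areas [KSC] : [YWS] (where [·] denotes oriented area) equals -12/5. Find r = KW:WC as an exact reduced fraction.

r = 5

Assign C = (0, 0), K = (1, 0), S = (0, 1) — the answer is frame-independent, so this choice is without loss of generality.
1. With KW:WC = r, write λ = r/(r+1) so W = K + λ·(C−K); W is affine-linear in λ
2. Y is the midpoint of WK ⇒ Y is an affine combination of earlier points and hence also affine-linear in λ
Every point depending on W is an affine combination of W and λ-independent points, so each such coordinate is linear in λ; the λ² term in each signed area is a multiple of (C−K)×(C−K) = 0, so 2·[KSC] and 2·[YWS] are each linear in λ. Evaluating at λ=0 and λ=1:
  2·[KSC] = 1,   2·[YWS] = -1/2·λ
So [KSC]:[YWS] = (1) / (-1/2·λ). Setting this equal to -12/5:
  1 = -12/5·(-1/2·λ)  ⇒  λ = 5/6
Then r = λ/(1−λ) = (5/6)/(1/6) = 5. Check: with r = 5, W = (1/6, 0) and [KSC]:[YWS] = -12/5 as required.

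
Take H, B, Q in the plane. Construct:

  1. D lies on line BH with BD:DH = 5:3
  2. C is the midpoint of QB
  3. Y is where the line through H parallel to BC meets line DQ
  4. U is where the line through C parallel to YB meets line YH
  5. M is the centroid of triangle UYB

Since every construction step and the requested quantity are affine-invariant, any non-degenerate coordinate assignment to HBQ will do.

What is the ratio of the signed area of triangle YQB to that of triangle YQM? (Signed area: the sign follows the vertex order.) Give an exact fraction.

Choose coordinates H = (0, 0), B = (1, 0), Q = (0, 1).
1. D lies on line BH with BD:DH = 5:3 ⇒ D = (3/8, 0)
2. C is the midpoint of QB ⇒ C = (1/2, 1/2)
3. Y is where the line through H parallel to BC meets line DQ ⇒ Y = (3/5, -3/5)
4. U is where the line through C parallel to YB meets line YH ⇒ U = (1/10, -1/10)
5. M is the centroid of triangle UYB ⇒ M = (17/30, -7/30)
2·[YQB] = -1, 2·[YQM] = -1/6
[YQB]:[YQM] = -1:-1/6 = 6

[YQB]:[YQM] = 6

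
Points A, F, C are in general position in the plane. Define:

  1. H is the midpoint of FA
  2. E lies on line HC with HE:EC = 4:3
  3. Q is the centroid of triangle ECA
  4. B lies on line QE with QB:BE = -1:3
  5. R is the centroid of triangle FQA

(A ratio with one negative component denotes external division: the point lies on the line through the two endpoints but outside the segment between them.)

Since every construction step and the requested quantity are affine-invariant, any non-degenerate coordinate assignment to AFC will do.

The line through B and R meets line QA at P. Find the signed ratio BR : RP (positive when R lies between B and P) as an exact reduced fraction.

BR:RP = -53/44

Assign A = (0, 0), F = (1, 0), C = (0, 1) — the answer is frame-independent, so this choice is without loss of generality.
1. H is the midpoint of FA ⇒ H = (1/2, 0)
2. E lies on line HC with HE:EC = 4:3 ⇒ E = (3/14, 4/7)
3. Q is the centroid of triangle ECA ⇒ Q = (1/14, 11/21)
4. B lies on line QE with QB:BE = -1:3 ⇒ B = (0, 1/2)
5. R is the centroid of triangle FQA ⇒ R = (5/14, 11/63)
line BR meets QA at P = (45/742, 165/371)
R = B + t·(P−B) with t = 53/9, so BR:RP = 53/9:-44/9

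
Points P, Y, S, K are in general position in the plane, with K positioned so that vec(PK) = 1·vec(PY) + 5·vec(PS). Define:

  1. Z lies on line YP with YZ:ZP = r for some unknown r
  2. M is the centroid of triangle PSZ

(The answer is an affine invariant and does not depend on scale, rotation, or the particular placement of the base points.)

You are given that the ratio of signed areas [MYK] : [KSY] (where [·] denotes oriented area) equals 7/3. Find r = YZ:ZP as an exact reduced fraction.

r = -5/4

Choose coordinates P = (0, 0), Y = (1, 0), S = (0, 1), K = (1, 5).
1. With YZ:ZP = r, write λ = r/(r+1) so Z = Y + λ·(P−Y); Z is affine-linear in λ
2. M is the centroid of triangle PSZ ⇒ M is an affine combination of earlier points and hence also affine-linear in λ
Every point depending on Z is an affine combination of Z and λ-independent points, so each such coordinate is linear in λ; the λ² term in each signed area is a multiple of (P−Y)×(P−Y) = 0, so 2·[MYK] and 2·[KSY] are each linear in λ. Evaluating at λ=0 and λ=1:
  2·[MYK] = 5/3·λ + 10/3,   2·[KSY] = 5
So [MYK]:[KSY] = (5/3·λ + 10/3) / (5). Setting this equal to 7/3:
  5/3·λ + 10/3 = 7/3·(5)  ⇒  λ = 5
Then r = λ/(1−λ) = (5)/(-4) = -5/4. Check: with r = -5/4, Z = (-4, 0) and [MYK]:[KSY] = 7/3 as required.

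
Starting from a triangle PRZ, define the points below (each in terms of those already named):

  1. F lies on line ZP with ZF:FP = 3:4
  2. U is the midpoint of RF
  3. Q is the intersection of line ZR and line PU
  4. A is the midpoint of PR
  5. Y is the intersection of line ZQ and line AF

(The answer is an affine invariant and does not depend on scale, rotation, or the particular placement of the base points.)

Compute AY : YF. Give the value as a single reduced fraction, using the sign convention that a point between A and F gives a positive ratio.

Choose coordinates P = (0, 0), R = (1, 0), Z = (0, 1).
1. F lies on line ZP with ZF:FP = 3:4 ⇒ F = (0, 4/7)
2. U is the midpoint of RF ⇒ U = (1/2, 2/7)
3. Q is the intersection of line ZR and line PU ⇒ Q = (7/11, 4/11)
4. A is the midpoint of PR ⇒ A = (1/2, 0)
5. Y is the intersection of line ZQ and line AF ⇒ Y = (-3, 4)
Y = A + t·(F−A) with t = 7, so AY:YF = t:(1−t) = 7:-6

AY:YF = -7/6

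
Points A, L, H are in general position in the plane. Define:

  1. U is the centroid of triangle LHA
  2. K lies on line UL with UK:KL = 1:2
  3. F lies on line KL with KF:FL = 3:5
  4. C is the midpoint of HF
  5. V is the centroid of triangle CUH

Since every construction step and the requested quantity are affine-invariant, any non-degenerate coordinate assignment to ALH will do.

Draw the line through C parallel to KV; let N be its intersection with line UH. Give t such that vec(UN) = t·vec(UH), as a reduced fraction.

t = 19/17

Choose coordinates A = (0, 0), L = (1, 0), H = (0, 1).
1. U is the centroid of triangle LHA ⇒ U = (1/3, 1/3)
2. K lies on line UL with UK:KL = 1:2 ⇒ K = (5/9, 2/9)
3. F lies on line KL with KF:FL = 3:5 ⇒ F = (13/18, 5/36)
4. C is the midpoint of HF ⇒ C = (13/36, 41/72)
5. V is the centroid of triangle CUH ⇒ V = (25/108, 137/216)
through C parallel to KV: direction (-35/108, 89/216); meets UH at N = (-2/51, 55/51)
N = U + t·(H−U) with t = 19/17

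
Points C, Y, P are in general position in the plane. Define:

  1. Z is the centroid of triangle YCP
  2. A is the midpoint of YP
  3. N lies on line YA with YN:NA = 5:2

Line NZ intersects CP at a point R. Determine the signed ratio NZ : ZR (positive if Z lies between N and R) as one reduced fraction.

NZ:ZR = 13/14

Set C = (0, 0), Y = (1, 0), P = (0, 1); any affine frame gives the same invariant.
1. Z is the centroid of triangle YCP ⇒ Z = (1/3, 1/3)
2. A is the midpoint of YP ⇒ A = (1/2, 1/2)
3. N lies on line YA with YN:NA = 5:2 ⇒ N = (9/14, 5/14)
line NZ meets CP at R = (0, 4/13)
Z = N + t·(R−N) with t = 13/27, so NZ:ZR = 13/27:14/27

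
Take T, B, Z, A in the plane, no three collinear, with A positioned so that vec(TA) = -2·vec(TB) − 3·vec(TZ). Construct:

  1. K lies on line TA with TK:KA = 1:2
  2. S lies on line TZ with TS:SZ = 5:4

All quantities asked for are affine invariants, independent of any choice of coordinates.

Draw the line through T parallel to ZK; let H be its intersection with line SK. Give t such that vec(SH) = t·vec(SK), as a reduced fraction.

t = -5/4

Assign T = (0, 0), B = (1, 0), Z = (0, 1), A = (-2, -3) — the answer is frame-independent, so this choice is without loss of generality.
1. K lies on line TA with TK:KA = 1:2 ⇒ K = (-2/3, -1)
2. S lies on line TZ with TS:SZ = 5:4 ⇒ S = (0, 5/9)
through T parallel to ZK: direction (-2/3, -2); meets SK at H = (5/6, 5/2)
H = S + t·(K−S) with t = -5/4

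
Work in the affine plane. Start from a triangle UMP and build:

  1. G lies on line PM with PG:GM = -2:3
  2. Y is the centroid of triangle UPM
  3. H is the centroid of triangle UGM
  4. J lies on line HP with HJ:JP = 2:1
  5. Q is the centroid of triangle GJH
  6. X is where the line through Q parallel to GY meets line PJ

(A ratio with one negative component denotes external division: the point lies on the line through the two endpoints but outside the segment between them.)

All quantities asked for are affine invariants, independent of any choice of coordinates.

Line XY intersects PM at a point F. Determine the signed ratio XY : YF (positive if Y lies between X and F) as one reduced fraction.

XY:YF = -11/36

Set U = (0, 0), M = (1, 0), P = (0, 1); any affine frame gives the same invariant.
1. G lies on line PM with PG:GM = -2:3 ⇒ G = (-2, 3)
2. Y is the centroid of triangle UPM ⇒ Y = (1/3, 1/3)
3. H is the centroid of triangle UGM ⇒ H = (-1/3, 1)
4. J lies on line HP with HJ:JP = 2:1 ⇒ J = (-1/9, 1)
5. Q is the centroid of triangle GJH ⇒ Q = (-22/27, 5/3)
6. X is where the line through Q parallel to GY meets line PJ ⇒ X = (-25/108, 1)
line XY meets PM at F = (-50/33, 83/33)
Y = X + t·(F−X) with t = -11/25, so XY:YF = -11/25:36/25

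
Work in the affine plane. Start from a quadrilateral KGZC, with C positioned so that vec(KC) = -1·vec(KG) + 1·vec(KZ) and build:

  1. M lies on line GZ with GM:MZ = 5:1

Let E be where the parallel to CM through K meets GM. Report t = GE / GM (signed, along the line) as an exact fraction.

t = -1/5

Work in coordinates with K = (0, 0), G = (1, 0), Z = (0, 1), C = (-1, 1).
1. M lies on line GZ with GM:MZ = 5:1 ⇒ M = (1/6, 5/6)
through K parallel to CM: direction (7/6, -1/6); meets GM at E = (7/6, -1/6)
E = G + t·(M−G) with t = -1/5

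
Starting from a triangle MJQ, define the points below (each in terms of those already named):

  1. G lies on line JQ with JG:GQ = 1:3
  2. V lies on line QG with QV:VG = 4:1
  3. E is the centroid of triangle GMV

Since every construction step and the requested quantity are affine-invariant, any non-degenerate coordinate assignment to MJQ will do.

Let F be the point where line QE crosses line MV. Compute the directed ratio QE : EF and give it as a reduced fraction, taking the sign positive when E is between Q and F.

Work in coordinates with M = (0, 0), J = (1, 0), Q = (0, 1).
1. G lies on line JQ with JG:GQ = 1:3 ⇒ G = (3/4, 1/4)
2. V lies on line QG with QV:VG = 4:1 ⇒ V = (3/5, 2/5)
3. E is the centroid of triangle GMV ⇒ E = (9/20, 13/60)
line QE meets MV at F = (27/65, 18/65)
E = Q + t·(F−Q) with t = 13/12, so QE:EF = 13/12:-1/12

QE:EF = -13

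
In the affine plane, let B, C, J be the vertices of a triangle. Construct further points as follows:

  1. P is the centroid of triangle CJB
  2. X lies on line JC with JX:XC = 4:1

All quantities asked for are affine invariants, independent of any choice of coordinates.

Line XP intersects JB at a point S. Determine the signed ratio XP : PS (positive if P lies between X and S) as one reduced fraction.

Assign B = (0, 0), C = (1, 0), J = (0, 1) — the answer is frame-independent, so this choice is without loss of generality.
1. P is the centroid of triangle CJB ⇒ P = (1/3, 1/3)
2. X lies on line JC with JX:XC = 4:1 ⇒ X = (4/5, 1/5)
line XP meets JB at S = (0, 3/7)
P = X + t·(S−X) with t = 7/12, so XP:PS = 7/12:5/12

XP:PS = 7/5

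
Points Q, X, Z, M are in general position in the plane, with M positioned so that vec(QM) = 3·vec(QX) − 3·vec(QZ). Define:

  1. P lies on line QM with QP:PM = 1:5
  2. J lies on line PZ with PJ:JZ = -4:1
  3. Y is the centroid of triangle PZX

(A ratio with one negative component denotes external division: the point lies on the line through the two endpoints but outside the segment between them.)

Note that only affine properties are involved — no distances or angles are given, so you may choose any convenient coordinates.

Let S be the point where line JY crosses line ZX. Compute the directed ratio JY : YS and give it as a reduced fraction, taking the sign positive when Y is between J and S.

JY:YS = -2

Assign Q = (0, 0), X = (1, 0), Z = (0, 1), M = (3, -3) — the answer is frame-independent, so this choice is without loss of generality.
1. P lies on line QM with QP:PM = 1:5 ⇒ P = (1/2, -1/2)
2. J lies on line PZ with PJ:JZ = -4:1 ⇒ J = (-1/6, 3/2)
3. Y is the centroid of triangle PZX ⇒ Y = (1/2, 1/6)
line JY meets ZX at S = (1/6, 5/6)
Y = J + t·(S−J) with t = 2, so JY:YS = 2:-1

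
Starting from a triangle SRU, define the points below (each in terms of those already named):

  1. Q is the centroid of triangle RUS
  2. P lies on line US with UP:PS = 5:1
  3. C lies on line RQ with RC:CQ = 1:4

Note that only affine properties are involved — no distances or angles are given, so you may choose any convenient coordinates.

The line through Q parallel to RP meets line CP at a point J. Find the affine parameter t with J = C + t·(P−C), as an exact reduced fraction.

Set S = (0, 0), R = (1, 0), U = (0, 1); any affine frame gives the same invariant.
1. Q is the centroid of triangle RUS ⇒ Q = (1/3, 1/3)
2. P lies on line US with UP:PS = 5:1 ⇒ P = (0, 1/6)
3. C lies on line RQ with RC:CQ = 1:4 ⇒ C = (13/15, 1/15)
through Q parallel to RP: direction (-1, 1/6); meets CP at J = (13/3, -1/3)
J = C + t·(P−C) with t = -4

t = -4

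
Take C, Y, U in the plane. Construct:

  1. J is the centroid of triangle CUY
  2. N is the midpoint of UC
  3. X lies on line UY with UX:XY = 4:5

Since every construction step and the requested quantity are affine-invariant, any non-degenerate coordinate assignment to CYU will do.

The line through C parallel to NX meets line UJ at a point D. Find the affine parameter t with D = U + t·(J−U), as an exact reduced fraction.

Choose coordinates C = (0, 0), Y = (1, 0), U = (0, 1).
1. J is the centroid of triangle CUY ⇒ J = (1/3, 1/3)
2. N is the midpoint of UC ⇒ N = (0, 1/2)
3. X lies on line UY with UX:XY = 4:5 ⇒ X = (4/9, 5/9)
through C parallel to NX: direction (4/9, 1/18); meets UJ at D = (8/17, 1/17)
D = U + t·(J−U) with t = 24/17

t = 24/17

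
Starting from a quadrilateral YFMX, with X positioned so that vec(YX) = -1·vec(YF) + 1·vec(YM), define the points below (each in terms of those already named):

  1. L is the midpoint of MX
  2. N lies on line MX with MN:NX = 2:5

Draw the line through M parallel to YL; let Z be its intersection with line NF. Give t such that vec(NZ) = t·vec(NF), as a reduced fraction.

Choose coordinates Y = (0, 0), F = (1, 0), M = (0, 1), X = (-1, 1).
1. L is the midpoint of MX ⇒ L = (-1/2, 1)
2. N lies on line MX with MN:NX = 2:5 ⇒ N = (-2/7, 1)
through M parallel to YL: direction (-1/2, 1); meets NF at Z = (2/11, 7/11)
Z = N + t·(F−N) with t = 4/11

t = 4/11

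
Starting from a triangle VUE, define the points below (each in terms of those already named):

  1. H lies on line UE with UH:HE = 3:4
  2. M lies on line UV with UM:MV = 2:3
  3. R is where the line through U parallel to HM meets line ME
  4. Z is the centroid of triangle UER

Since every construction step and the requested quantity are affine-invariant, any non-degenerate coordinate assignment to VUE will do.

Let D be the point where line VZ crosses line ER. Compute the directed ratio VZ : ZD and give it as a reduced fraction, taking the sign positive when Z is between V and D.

VZ:ZD = -11/2

Assign V = (0, 0), U = (1, 0), E = (0, 1) — the answer is frame-independent, so this choice is without loss of generality.
1. H lies on line UE with UH:HE = 3:4 ⇒ H = (4/7, 3/7)
2. M lies on line UV with UM:MV = 2:3 ⇒ M = (3/5, 0)
3. R is where the line through U parallel to HM meets line ME ⇒ R = (21/20, -3/4)
4. Z is the centroid of triangle UER ⇒ Z = (41/60, 1/12)
line VZ meets ER at D = (123/220, 3/44)
Z = V + t·(D−V) with t = 11/9, so VZ:ZD = 11/9:-2/9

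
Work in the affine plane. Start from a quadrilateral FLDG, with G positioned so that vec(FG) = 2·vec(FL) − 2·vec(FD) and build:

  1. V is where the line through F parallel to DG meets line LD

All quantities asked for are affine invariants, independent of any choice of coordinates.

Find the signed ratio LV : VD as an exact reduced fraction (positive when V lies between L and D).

LV:VD = -3/2

Work in coordinates with F = (0, 0), L = (1, 0), D = (0, 1), G = (2, -2).
1. V is where the line through F parallel to DG meets line LD ⇒ V = (-2, 3)
V = L + t·(D−L) with t = 3, so LV:VD = t:(1−t) = 3:-2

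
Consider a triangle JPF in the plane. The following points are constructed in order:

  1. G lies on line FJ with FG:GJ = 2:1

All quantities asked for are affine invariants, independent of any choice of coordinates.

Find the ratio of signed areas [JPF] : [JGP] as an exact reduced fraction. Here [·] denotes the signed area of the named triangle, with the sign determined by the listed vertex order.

[JPF]:[JGP] = -3

Assign J = (0, 0), P = (1, 0), F = (0, 1) — the answer is frame-independent, so this choice is without loss of generality.
1. G lies on line FJ with FG:GJ = 2:1 ⇒ G = (0, 1/3)
2·[JPF] = 1, 2·[JGP] = -1/3
[JPF]:[JGP] = 1:-1/3 = -3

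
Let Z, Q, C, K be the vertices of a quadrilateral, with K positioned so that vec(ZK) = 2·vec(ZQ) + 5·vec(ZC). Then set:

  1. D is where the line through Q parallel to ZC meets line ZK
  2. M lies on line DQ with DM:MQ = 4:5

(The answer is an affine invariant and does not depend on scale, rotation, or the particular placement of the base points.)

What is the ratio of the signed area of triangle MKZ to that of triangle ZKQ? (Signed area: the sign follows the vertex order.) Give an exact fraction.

Choose coordinates Z = (0, 0), Q = (1, 0), C = (0, 1), K = (2, 5).
1. D is where the line through Q parallel to ZC meets line ZK ⇒ D = (1, 5/2)
2. M lies on line DQ with DM:MQ = 4:5 ⇒ M = (1, 25/18)
2·[MKZ] = 20/9, 2·[ZKQ] = -5
[MKZ]:[ZKQ] = 20/9:-5 = -4/9

[MKZ]:[ZKQ] = -4/9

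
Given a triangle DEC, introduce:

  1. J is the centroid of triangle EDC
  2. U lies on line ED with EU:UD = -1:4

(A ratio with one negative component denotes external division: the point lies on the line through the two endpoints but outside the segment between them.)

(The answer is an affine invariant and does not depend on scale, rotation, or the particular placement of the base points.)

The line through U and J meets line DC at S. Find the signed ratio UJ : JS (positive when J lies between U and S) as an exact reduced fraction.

UJ:JS = 3

Choose coordinates D = (0, 0), E = (1, 0), C = (0, 1).
1. J is the centroid of triangle EDC ⇒ J = (1/3, 1/3)
2. U lies on line ED with EU:UD = -1:4 ⇒ U = (4/3, 0)
line UJ meets DC at S = (0, 4/9)
J = U + t·(S−U) with t = 3/4, so UJ:JS = 3/4:1/4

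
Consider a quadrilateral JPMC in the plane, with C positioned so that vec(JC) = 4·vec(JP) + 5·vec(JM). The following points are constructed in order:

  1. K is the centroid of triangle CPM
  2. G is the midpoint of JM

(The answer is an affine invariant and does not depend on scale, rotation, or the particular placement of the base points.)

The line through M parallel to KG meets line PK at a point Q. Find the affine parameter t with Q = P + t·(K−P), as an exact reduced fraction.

t = 19/14

Set J = (0, 0), P = (1, 0), M = (0, 1), C = (4, 5); any affine frame gives the same invariant.
1. K is the centroid of triangle CPM ⇒ K = (5/3, 2)
2. G is the midpoint of JM ⇒ G = (0, 1/2)
through M parallel to KG: direction (-5/3, -3/2); meets PK at Q = (40/21, 19/7)
Q = P + t·(K−P) with t = 19/14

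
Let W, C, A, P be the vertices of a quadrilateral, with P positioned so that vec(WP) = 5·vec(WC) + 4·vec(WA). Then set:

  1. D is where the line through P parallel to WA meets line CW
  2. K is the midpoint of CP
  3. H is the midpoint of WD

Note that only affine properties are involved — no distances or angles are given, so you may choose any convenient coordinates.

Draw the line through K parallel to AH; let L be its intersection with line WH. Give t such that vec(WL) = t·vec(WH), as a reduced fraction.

Assign W = (0, 0), C = (1, 0), A = (0, 1), P = (5, 4) — the answer is frame-independent, so this choice is without loss of generality.
1. D is where the line through P parallel to WA meets line CW ⇒ D = (5, 0)
2. K is the midpoint of CP ⇒ K = (3, 2)
3. H is the midpoint of WD ⇒ H = (5/2, 0)
through K parallel to AH: direction (5/2, -1); meets WH at L = (8, 0)
L = W + t·(H−W) with t = 16/5

t = 16/5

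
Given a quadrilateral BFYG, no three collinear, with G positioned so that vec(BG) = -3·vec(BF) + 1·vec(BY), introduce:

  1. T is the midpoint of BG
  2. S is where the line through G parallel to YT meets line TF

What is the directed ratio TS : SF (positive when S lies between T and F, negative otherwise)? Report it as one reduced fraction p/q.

Set B = (0, 0), F = (1, 0), Y = (0, 1), G = (-3, 1); any affine frame gives the same invariant.
1. T is the midpoint of BG ⇒ T = (-3/2, 1/2)
2. S is where the line through G parallel to YT meets line TF ⇒ S = (-27/8, 7/8)
S = T + t·(F−T) with t = -3/4, so TS:SF = t:(1−t) = -3/4:7/4

TS:SF = -3/7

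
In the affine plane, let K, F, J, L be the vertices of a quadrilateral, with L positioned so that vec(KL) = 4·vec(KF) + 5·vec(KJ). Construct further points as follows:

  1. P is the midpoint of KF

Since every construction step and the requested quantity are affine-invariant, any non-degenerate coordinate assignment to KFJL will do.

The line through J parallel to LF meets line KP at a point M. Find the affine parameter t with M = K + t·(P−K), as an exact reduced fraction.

Set K = (0, 0), F = (1, 0), J = (0, 1), L = (4, 5); any affine frame gives the same invariant.
1. P is the midpoint of KF ⇒ P = (1/2, 0)
through J parallel to LF: direction (-3, -5); meets KP at M = (-3/5, 0)
M = K + t·(P−K) with t = -6/5

t = -6/5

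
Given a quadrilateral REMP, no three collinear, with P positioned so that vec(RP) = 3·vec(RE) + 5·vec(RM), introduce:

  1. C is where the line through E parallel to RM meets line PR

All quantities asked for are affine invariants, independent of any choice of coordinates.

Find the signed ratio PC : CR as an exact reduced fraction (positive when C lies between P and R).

PC:CR = 2

Choose coordinates R = (0, 0), E = (1, 0), M = (0, 1), P = (3, 5).
1. C is where the line through E parallel to RM meets line PR ⇒ C = (1, 5/3)
C = P + t·(R−P) with t = 2/3, so PC:CR = t:(1−t) = 2/3:1/3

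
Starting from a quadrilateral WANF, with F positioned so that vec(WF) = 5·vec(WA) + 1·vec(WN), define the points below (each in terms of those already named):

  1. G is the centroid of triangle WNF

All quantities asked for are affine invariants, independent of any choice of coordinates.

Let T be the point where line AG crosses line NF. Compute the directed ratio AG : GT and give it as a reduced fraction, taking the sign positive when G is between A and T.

AG:GT = 2

Assign W = (0, 0), A = (1, 0), N = (0, 1), F = (5, 1) — the answer is frame-independent, so this choice is without loss of generality.
1. G is the centroid of triangle WNF ⇒ G = (5/3, 2/3)
line AG meets NF at T = (2, 1)
G = A + t·(T−A) with t = 2/3, so AG:GT = 2/3:1/3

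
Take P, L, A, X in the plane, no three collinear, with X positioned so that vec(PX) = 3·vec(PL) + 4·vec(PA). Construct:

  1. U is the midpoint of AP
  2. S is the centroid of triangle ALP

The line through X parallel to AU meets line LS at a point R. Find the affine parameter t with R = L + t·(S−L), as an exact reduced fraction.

t = -3

Choose coordinates P = (0, 0), L = (1, 0), A = (0, 1), X = (3, 4).
1. U is the midpoint of AP ⇒ U = (0, 1/2)
2. S is the centroid of triangle ALP ⇒ S = (1/3, 1/3)
through X parallel to AU: direction (0, -1/2); meets LS at R = (3, -1)
R = L + t·(S−L) with t = -3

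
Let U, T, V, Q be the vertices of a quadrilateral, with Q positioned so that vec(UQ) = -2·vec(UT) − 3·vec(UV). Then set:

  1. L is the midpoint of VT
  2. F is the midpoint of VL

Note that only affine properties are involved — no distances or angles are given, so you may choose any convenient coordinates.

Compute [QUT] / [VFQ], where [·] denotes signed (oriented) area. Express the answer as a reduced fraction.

[QUT]:[VFQ] = 2

Choose coordinates U = (0, 0), T = (1, 0), V = (0, 1), Q = (-2, -3).
1. L is the midpoint of VT ⇒ L = (1/2, 1/2)
2. F is the midpoint of VL ⇒ F = (1/4, 3/4)
2·[QUT] = -3, 2·[VFQ] = -3/2
[QUT]:[VFQ] = -3:-3/2 = 2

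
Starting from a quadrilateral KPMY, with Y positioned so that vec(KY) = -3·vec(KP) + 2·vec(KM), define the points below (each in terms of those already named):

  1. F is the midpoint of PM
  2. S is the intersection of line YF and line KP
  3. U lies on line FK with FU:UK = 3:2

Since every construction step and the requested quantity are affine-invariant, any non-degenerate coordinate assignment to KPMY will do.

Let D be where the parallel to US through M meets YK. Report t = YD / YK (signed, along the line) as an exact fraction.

Choose coordinates K = (0, 0), P = (1, 0), M = (0, 1), Y = (-3, 2).
1. F is the midpoint of PM ⇒ F = (1/2, 1/2)
2. S is the intersection of line YF and line KP ⇒ S = (5/3, 0)
3. U lies on line FK with FU:UK = 3:2 ⇒ U = (1/5, 1/5)
through M parallel to US: direction (22/15, -1/5); meets YK at D = (-66/35, 44/35)
D = Y + t·(K−Y) with t = 13/35

t = 13/35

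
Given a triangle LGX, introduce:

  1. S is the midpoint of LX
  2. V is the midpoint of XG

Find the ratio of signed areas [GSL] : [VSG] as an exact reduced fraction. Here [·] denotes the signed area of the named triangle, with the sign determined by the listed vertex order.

Choose coordinates L = (0, 0), G = (1, 0), X = (0, 1).
1. S is the midpoint of LX ⇒ S = (0, 1/2)
2. V is the midpoint of XG ⇒ V = (1/2, 1/2)
2·[GSL] = 1/2, 2·[VSG] = 1/4
[GSL]:[VSG] = 1/2:1/4 = 2

[GSL]:[VSG] = 2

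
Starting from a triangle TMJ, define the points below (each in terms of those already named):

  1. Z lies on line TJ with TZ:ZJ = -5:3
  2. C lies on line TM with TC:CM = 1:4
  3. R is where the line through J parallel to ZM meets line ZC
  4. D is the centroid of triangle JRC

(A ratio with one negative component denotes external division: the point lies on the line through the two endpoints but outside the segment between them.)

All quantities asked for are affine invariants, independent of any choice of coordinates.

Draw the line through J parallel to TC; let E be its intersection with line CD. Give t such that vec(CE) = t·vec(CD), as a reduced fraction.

Work in coordinates with T = (0, 0), M = (1, 0), J = (0, 1).
1. Z lies on line TJ with TZ:ZJ = -5:3 ⇒ Z = (0, 5/2)
2. C lies on line TM with TC:CM = 1:4 ⇒ C = (1/5, 0)
3. R is where the line through J parallel to ZM meets line ZC ⇒ R = (3/20, 5/8)
4. D is the centroid of triangle JRC ⇒ D = (7/60, 13/24)
through J parallel to TC: direction (1/5, 0); meets CD at E = (3/65, 1)
E = C + t·(D−C) with t = 24/13

t = 24/13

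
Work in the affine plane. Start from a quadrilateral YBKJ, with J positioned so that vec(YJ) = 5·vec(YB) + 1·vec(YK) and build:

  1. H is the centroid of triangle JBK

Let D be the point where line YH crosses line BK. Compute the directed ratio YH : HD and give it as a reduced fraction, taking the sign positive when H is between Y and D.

YH:HD = -8/5

Work in coordinates with Y = (0, 0), B = (1, 0), K = (0, 1), J = (5, 1).
1. H is the centroid of triangle JBK ⇒ H = (2, 2/3)
line YH meets BK at D = (3/4, 1/4)
H = Y + t·(D−Y) with t = 8/3, so YH:HD = 8/3:-5/3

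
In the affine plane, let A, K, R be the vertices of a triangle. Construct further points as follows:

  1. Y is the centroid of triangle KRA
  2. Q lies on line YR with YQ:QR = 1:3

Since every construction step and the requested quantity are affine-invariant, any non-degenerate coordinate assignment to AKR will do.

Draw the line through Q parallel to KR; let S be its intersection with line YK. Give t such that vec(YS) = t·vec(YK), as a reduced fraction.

Work in coordinates with A = (0, 0), K = (1, 0), R = (0, 1).
1. Y is the centroid of triangle KRA ⇒ Y = (1/3, 1/3)
2. Q lies on line YR with YQ:QR = 1:3 ⇒ Q = (1/4, 1/2)
through Q parallel to KR: direction (-1, 1); meets YK at S = (1/2, 1/4)
S = Y + t·(K−Y) with t = 1/4

t = 1/4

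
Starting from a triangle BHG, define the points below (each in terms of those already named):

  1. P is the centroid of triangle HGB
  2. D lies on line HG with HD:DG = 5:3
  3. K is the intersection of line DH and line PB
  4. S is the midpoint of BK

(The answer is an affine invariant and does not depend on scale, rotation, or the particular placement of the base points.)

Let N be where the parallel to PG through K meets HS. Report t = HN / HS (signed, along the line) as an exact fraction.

Assign B = (0, 0), H = (1, 0), G = (0, 1) — the answer is frame-independent, so this choice is without loss of generality.
1. P is the centroid of triangle HGB ⇒ P = (1/3, 1/3)
2. D lies on line HG with HD:DG = 5:3 ⇒ D = (3/8, 5/8)
3. K is the intersection of line DH and line PB ⇒ K = (1/2, 1/2)
4. S is the midpoint of BK ⇒ S = (1/4, 1/4)
through K parallel to PG: direction (-1/3, 2/3); meets HS at N = (7/10, 1/10)
N = H + t·(S−H) with t = 2/5

t = 2/5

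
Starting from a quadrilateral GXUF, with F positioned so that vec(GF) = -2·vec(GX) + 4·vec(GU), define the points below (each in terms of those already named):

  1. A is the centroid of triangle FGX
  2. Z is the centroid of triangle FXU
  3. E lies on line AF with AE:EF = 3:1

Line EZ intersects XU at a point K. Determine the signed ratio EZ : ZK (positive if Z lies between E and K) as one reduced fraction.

Choose coordinates G = (0, 0), X = (1, 0), U = (0, 1), F = (-2, 4).
1. A is the centroid of triangle FGX ⇒ A = (-1/3, 4/3)
2. Z is the centroid of triangle FXU ⇒ Z = (-1/3, 5/3)
3. E lies on line AF with AE:EF = 3:1 ⇒ E = (-19/12, 10/3)
line EZ meets XU at K = (2/3, 1/3)
Z = E + t·(K−E) with t = 5/9, so EZ:ZK = 5/9:4/9

EZ:ZK = 5/4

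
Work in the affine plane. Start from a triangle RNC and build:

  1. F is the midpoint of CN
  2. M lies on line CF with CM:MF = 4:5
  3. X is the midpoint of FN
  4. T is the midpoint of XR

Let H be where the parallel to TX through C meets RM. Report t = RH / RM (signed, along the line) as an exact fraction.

Work in coordinates with R = (0, 0), N = (1, 0), C = (0, 1).
1. F is the midpoint of CN ⇒ F = (1/2, 1/2)
2. M lies on line CF with CM:MF = 4:5 ⇒ M = (2/9, 7/9)
3. X is the midpoint of FN ⇒ X = (3/4, 1/4)
4. T is the midpoint of XR ⇒ T = (3/8, 1/8)
through C parallel to TX: direction (3/8, 1/8); meets RM at H = (6/19, 21/19)
H = R + t·(M−R) with t = 27/19

t = 27/19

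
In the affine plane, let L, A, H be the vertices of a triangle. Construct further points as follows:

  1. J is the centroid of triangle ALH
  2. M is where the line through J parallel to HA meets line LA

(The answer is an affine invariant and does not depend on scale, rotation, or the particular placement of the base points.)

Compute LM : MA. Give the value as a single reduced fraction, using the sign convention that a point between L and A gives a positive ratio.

Work in coordinates with L = (0, 0), A = (1, 0), H = (0, 1).
1. J is the centroid of triangle ALH ⇒ J = (1/3, 1/3)
2. M is where the line through J parallel to HA meets line LA ⇒ M = (2/3, 0)
M = L + t·(A−L) with t = 2/3, so LM:MA = t:(1−t) = 2/3:1/3

LM:MA = 2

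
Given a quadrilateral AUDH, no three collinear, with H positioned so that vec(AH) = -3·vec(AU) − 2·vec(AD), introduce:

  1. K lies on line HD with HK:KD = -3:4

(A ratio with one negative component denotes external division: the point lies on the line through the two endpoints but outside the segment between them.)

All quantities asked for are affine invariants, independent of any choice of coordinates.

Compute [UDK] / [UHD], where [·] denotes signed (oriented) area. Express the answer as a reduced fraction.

Choose coordinates A = (0, 0), U = (1, 0), D = (0, 1), H = (-3, -2).
1. K lies on line HD with HK:KD = -3:4 ⇒ K = (-12, -11)
2·[UDK] = 24, 2·[UHD] = -6
[UDK]:[UHD] = 24:-6 = -4

[UDK]:[UHD] = -4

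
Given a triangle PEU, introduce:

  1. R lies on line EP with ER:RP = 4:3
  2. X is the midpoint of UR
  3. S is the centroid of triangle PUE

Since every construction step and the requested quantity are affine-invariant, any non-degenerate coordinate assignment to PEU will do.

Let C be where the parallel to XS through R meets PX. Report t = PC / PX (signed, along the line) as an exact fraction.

Choose coordinates P = (0, 0), E = (1, 0), U = (0, 1).
1. R lies on line EP with ER:RP = 4:3 ⇒ R = (3/7, 0)
2. X is the midpoint of UR ⇒ X = (3/14, 1/2)
3. S is the centroid of triangle PUE ⇒ S = (1/3, 1/3)
through R parallel to XS: direction (5/42, -1/6); meets PX at C = (9/56, 3/8)
C = P + t·(X−P) with t = 3/4

t = 3/4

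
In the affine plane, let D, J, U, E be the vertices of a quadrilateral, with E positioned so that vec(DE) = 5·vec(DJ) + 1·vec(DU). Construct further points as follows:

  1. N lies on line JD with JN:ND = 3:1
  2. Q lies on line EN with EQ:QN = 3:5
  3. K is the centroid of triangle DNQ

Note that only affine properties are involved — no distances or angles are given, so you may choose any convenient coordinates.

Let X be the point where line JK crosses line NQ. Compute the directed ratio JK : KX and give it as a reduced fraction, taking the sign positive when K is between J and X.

JK:KX = -10

Choose coordinates D = (0, 0), J = (1, 0), U = (0, 1), E = (5, 1).
1. N lies on line JD with JN:ND = 3:1 ⇒ N = (1/4, 0)
2. Q lies on line EN with EQ:QN = 3:5 ⇒ Q = (103/32, 5/8)
3. K is the centroid of triangle DNQ ⇒ K = (37/32, 5/24)
line JK meets NQ at X = (73/64, 3/16)
K = J + t·(X−J) with t = 10/9, so JK:KX = 10/9:-1/9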